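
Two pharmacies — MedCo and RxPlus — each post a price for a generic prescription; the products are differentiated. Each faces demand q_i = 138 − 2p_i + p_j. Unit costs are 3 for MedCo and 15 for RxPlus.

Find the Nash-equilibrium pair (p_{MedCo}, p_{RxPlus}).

49.6, 54.4

MedCo's profit: π = (p_{MedCo} − 3)(138 − 2p_{MedCo} + p_{RxPlus}).
∂π/∂p_{MedCo} = 144 − 4p_{MedCo} + p_{RxPlus} = 0 ⇒ p_{MedCo} = 36 + 0.25p_{RxPlus}.
Similarly p_{RxPlus} = 42 + 0.25p_{MedCo}.
Plugging p_{RxPlus} into MedCo's best response: p_{MedCo} = 36 + 0.25(42 + 0.25p_{MedCo}) ⇒ 0.9375p_{MedCo} = 46.5, so p_{MedCo} = 49.6.
Then p_{RxPlus} = 42 + 0.25·49.6 = 54.4.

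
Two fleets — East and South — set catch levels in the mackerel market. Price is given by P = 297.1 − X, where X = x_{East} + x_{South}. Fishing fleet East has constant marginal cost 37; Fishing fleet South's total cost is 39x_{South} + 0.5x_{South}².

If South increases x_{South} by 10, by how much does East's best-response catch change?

-5

Fishing fleet East's profit: π = x_{East}(297.1 − (x_{East} + x_{South})) − 37x_{East}.
∂π/∂x_{East} = 260.1 − 2x_{East} − x_{South} = 0, so x_{East} = 130.05 − 0.5x_{South}.
The reaction-function slope is −0.5, so a 10-unit rise in x_{South} moves x_{East} by −0.5 × 10 = −5. East's best response falls — the actions are strategic substitutes.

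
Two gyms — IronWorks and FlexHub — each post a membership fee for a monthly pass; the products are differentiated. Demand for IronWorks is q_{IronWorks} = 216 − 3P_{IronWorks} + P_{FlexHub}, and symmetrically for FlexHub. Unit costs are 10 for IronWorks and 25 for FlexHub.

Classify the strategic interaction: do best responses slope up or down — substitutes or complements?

IronWorks's profit: π = (P_{IronWorks} − 10)(216 − 3P_{IronWorks} + P_{FlexHub}).
∂π/∂P_{IronWorks} = 246 − 6P_{IronWorks} + P_{FlexHub} = 0 ⇒ P_{IronWorks} = 41 + (1/6)P_{FlexHub}.
The best-response slope dP_{IronWorks}/dP_{FlexHub} = 1/6 > 0: the reaction function is upward-sloping, so the choices are strategic complements.

strategic complements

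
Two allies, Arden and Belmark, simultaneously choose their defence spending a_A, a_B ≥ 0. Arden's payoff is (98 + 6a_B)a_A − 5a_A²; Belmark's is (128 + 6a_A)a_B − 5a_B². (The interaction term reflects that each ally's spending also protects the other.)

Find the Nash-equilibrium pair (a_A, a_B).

27.3125, 29.1875

Expanding Arden's payoff: 98a_A + 6a_Ba_A − 5a_A².
∂π/∂a_A = 98 + 6a_B − 10a_A = 0, so a_A = 9.8 + 0.6a_B.
Likewise for Belmark: a_B = 12.8 + 0.6a_A.
Plugging a_B into Arden's best response: a_A = 9.8 + 0.6(12.8 + 0.6a_A) ⇒ 0.64a_A = 17.48, so a_A = 27.3125.
Then a_B = 12.8 + 0.6·27.3125 = 29.1875.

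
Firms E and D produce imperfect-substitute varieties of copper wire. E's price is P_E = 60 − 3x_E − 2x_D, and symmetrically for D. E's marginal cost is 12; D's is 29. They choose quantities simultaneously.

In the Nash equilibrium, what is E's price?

Firm E's profit: π = x_E(60 − 3x_E − 2x_D) − 12x_E.
∂π/∂x_E = 48 − 6x_E − 2x_D = 0 ⇒ x_E = 8 − (1/3)x_D.
Similarly x_D = 31/6 − (1/3)x_E.
Substituting the second reaction function into the first: x_E = 8 − (1/3)(31/6 − (1/3)x_E), which gives (8/9)x_E = 113/18 ⇒ x_E = 7.0625.
Then x_D = 31/6 − (1/3)·7.0625 = 2.8125.
P_E = 60 − 3·7.0625 − 2·2.8125 = 33.1875.

33.1875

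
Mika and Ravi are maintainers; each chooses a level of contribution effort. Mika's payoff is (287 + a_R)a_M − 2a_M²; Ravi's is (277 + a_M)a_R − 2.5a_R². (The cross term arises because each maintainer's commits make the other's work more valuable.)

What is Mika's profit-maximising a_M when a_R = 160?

Expanding Mika's payoff: 287a_M + a_Ra_M − 2a_M².
∂π/∂a_M = 287 + a_R − 4a_M = 0, so a_M = 71.75 + 0.25a_R.
At a_R = 160: a_M = 71.75 + 0.25·160 = 111.75.

111.75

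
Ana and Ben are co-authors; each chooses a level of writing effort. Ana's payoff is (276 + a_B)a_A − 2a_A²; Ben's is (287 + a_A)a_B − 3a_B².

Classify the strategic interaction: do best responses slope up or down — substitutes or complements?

Expanding Ana's payoff: 276a_A + a_Ba_A − 2a_A².
∂π/∂a_A = 276 + a_B − 4a_A = 0, so a_A = 69 + 0.25a_B.
The best-response slope da_A/da_B = 0.25 > 0: the reaction function is upward-sloping, so the choices are strategic complements.

strategic complements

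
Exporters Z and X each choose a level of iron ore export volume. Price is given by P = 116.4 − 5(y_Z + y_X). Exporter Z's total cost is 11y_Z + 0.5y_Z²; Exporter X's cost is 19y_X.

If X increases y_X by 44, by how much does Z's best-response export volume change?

-20

Exporter Z's profit: π = y_Z(116.4 − 5(y_Z + y_X)) − 11y_Z − 0.5y_Z².
∂π/∂y_Z = 105.4 − 11y_Z − 5y_X = 0, so y_Z = 527/55 − (5/11)y_X.
The reaction-function slope is −5/11, so a 44-unit rise in y_X moves y_Z by −5/11 × 44 = −20. Z's best response falls — the actions are strategic substitutes.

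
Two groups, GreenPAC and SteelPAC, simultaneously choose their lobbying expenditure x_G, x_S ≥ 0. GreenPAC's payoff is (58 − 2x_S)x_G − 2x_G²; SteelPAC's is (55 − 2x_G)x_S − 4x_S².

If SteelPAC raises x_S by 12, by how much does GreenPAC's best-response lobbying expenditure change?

-6

Expanding GreenPAC's payoff: 58x_G − 2x_Sx_G − 2x_G².
∂π/∂x_G = 58 − 2x_S − 4x_G = 0, so x_G = 14.5 − 0.5x_S.
The reaction-function slope is −0.5, so a 12-unit rise in x_S moves x_G by −0.5 × 12 = −6. GreenPAC's best response falls — the actions are strategic substitutes.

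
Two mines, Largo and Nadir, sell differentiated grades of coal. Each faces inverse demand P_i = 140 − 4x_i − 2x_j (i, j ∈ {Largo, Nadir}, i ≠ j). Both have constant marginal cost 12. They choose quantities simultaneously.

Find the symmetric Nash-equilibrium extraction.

Mine Largo's profit: π = x_{Largo}(140 − 4x_{Largo} − 2x_{Nadir}) − 12x_{Largo}.
∂π/∂x_{Largo} = 128 − 8x_{Largo} − 2x_{Nadir} = 0 ⇒ x_{Largo} = 16 − 0.25x_{Nadir}.
By symmetry x_{Nadir} = x_{Largo}; substituting into the reaction function, 1.25x_{Largo} = 16 and x_{Largo} = 12.8.

12.8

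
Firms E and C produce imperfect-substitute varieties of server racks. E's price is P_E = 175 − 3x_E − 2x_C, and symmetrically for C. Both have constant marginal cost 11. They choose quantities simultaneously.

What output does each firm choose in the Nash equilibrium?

Firm E's profit: π = x_E(175 − 3x_E − 2x_C) − 11x_E.
∂π/∂x_E = 164 − 6x_E − 2x_C = 0 ⇒ x_E = 82/3 − (1/3)x_C.
The game is symmetric, so in equilibrium x_C = x_E: the reaction function gives (4/3)x_E = 82/3, hence x_E = 20.5.

20.5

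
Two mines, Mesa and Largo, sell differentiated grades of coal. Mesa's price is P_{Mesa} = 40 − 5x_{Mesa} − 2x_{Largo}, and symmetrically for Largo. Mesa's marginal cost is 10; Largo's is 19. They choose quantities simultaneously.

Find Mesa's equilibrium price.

23.4375

Mine Mesa's profit: π = x_{Mesa}(40 − 5x_{Mesa} − 2x_{Largo}) − 10x_{Mesa}.
∂π/∂x_{Mesa} = 30 − 10x_{Mesa} − 2x_{Largo} = 0 ⇒ x_{Mesa} = 3 − 0.2x_{Largo}.
Similarly x_{Largo} = 2.1 − 0.2x_{Mesa}.
Solving the two reaction functions simultaneously: (1 − (−0.2)(−0.2))x_{Mesa} = 3 − 0.2·2.1, so 0.96x_{Mesa} = 2.58 and x_{Mesa} = 2.6875.
Then x_{Largo} = 2.1 − 0.2·2.6875 = 1.5625.
P_{Mesa} = 40 − 5·2.6875 − 2·1.5625 = 23.4375.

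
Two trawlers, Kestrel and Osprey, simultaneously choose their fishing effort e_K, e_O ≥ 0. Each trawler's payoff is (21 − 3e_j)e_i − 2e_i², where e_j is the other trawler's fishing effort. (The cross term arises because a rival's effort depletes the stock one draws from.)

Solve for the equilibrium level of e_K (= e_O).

Kestrel's payoff is (21 − 3e_O)e_K − 2e_K².
∂π/∂e_K = 21 − 3e_O − 4e_K = 0, so e_K = 5.25 − 0.75e_O.
Setting e_K = e_O in the reaction function: e_K = 5.25 − 0.75e_K, so e_K = 5.25 / 1.75 = 3.

3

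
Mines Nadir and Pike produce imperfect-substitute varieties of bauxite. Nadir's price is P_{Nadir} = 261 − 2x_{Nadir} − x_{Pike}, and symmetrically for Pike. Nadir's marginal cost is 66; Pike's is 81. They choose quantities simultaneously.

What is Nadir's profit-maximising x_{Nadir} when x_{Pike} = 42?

Mine Nadir's profit: π = x_{Nadir}(261 − 2x_{Nadir} − x_{Pike}) − 66x_{Nadir}.
∂π/∂x_{Nadir} = 195 − 4x_{Nadir} − x_{Pike} = 0 ⇒ x_{Nadir} = 48.75 − 0.25x_{Pike}.
At x_{Pike} = 42: x_{Nadir} = 48.75 − 0.25·42 = 38.25.

38.25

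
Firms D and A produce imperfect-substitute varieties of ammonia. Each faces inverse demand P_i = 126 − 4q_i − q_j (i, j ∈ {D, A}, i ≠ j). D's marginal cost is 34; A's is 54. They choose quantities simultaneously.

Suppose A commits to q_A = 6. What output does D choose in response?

10.75

Firm D's profit: π = q_D(126 − 4q_D − q_A) − 34q_D.
∂π/∂q_D = 92 − 8q_D − q_A = 0 ⇒ q_D = 11.5 − 0.125q_A.
At q_A = 6: q_D = 11.5 − 0.125·6 = 10.75.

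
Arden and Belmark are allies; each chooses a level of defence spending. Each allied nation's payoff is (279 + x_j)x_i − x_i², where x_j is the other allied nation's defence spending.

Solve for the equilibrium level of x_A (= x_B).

Arden's payoff is (279 + x_B)x_A − x_A².
∂π/∂x_A = 279 + x_B − 2x_A = 0, so x_A = 139.5 + 0.5x_B.
Setting x_A = x_B in the reaction function: x_A = 139.5 + 0.5x_A, so x_A = 139.5 / 0.5 = 279.

279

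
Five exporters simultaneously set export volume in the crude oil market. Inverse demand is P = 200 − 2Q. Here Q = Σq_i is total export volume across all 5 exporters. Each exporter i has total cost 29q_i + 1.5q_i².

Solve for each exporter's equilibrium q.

A representative exporter's profit is π_i = q_i(200 − 2Q) − 29q_i − 1.5q_i², with Q = q_i + Σ_{j≠i} q_j.
First-order condition: 171 − 7q_i − 2Σ_{j≠i} q_j = 0.
In a symmetric equilibrium every exporter chooses the same q, so Σ_{j≠i} q_j = 4q. The condition becomes 171 − 15q = 0, giving q = 171/15 = 11.4.

11.4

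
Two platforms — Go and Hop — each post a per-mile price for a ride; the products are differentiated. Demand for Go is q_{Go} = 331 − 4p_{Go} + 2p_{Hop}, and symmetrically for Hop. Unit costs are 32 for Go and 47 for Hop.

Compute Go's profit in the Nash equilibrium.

8649

Go's profit: π = (p_{Go} − 32)(331 − 4p_{Go} + 2p_{Hop}).
∂π/∂p_{Go} = 459 − 8p_{Go} + 2p_{Hop} = 0 ⇒ p_{Go} = 57.375 + 0.25p_{Hop}.
Similarly p_{Hop} = 64.875 + 0.25p_{Go}.
Substituting the second reaction function into the first: p_{Go} = 57.375 + 0.25(64.875 + 0.25p_{Go}), which gives 0.9375p_{Go} = 2355/32 ⇒ p_{Go} = 78.5.
Then p_{Hop} = 64.875 + 0.25·78.5 = 84.5.
q_{Go} = 331 − 4·78.5 + 2·84.5 = 186.
Profit = (78.5 − 32)·186 = 8649.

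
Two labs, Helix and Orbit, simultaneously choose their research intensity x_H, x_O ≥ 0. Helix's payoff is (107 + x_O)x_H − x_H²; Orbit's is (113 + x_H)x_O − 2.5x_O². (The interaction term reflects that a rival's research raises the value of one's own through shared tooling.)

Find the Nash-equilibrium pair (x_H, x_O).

72, 37

Expanding Helix's payoff: 107x_H + x_Ox_H − x_H².
∂π/∂x_H = 107 + x_O − 2x_H = 0, so x_H = 53.5 + 0.5x_O.
Likewise for Orbit: x_O = 22.6 + 0.2x_H.
Substituting the second reaction function into the first: x_H = 53.5 + 0.5(22.6 + 0.2x_H), which gives 0.9x_H = 64.8 ⇒ x_H = 72.
Then x_O = 22.6 + 0.2·72 = 37.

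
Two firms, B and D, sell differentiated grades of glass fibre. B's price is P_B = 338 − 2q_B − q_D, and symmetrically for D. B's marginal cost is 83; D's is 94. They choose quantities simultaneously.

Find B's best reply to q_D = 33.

55.5

Firm B's profit: π = q_B(338 − 2q_B − q_D) − 83q_B.
∂π/∂q_B = 255 − 4q_B − q_D = 0 ⇒ q_B = 63.75 − 0.25q_D.
At q_D = 33: q_B = 63.75 − 0.25·33 = 55.5.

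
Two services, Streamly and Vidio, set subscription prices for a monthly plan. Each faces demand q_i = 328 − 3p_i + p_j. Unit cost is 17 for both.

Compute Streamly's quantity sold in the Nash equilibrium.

176.4

Streamly's profit: π = (p_{Streamly} − 17)(328 − 3p_{Streamly} + p_{Vidio}).
∂π/∂p_{Streamly} = 379 − 6p_{Streamly} + p_{Vidio} = 0 ⇒ p_{Streamly} = 379/6 + (1/6)p_{Vidio}.
Setting p_{Streamly} = p_{Vidio} in the reaction function: p_{Streamly} = 379/6 + (1/6)p_{Streamly}, so p_{Streamly} = (379/6) / (5/6) = 75.8.
q_{Streamly} = 328 − 3·75.8 + 75.8 = 176.4.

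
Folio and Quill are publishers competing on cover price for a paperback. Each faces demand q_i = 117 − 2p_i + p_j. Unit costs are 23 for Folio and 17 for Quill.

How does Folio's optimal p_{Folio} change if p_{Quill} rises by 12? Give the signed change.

3

Folio's profit: π = (p_{Folio} − 23)(117 − 2p_{Folio} + p_{Quill}).
∂π/∂p_{Folio} = 163 − 4p_{Folio} + p_{Quill} = 0 ⇒ p_{Folio} = 40.75 + 0.25p_{Quill}.
The reaction-function slope is 0.25, so a 12-unit rise in p_{Quill} moves p_{Folio} by 0.25 × 12 = 3. Folio's best response rises — the actions are strategic complements.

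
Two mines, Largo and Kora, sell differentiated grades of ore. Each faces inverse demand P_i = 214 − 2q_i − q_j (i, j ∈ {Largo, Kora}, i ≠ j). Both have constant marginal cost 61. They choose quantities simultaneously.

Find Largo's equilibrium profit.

Mine Largo's profit: π = q_{Largo}(214 − 2q_{Largo} − q_{Kora}) − 61q_{Largo}.
∂π/∂q_{Largo} = 153 − 4q_{Largo} − q_{Kora} = 0 ⇒ q_{Largo} = 38.25 − 0.25q_{Kora}.
By symmetry q_{Kora} = q_{Largo}; substituting into the reaction function, 1.25q_{Largo} = 38.25 and q_{Largo} = 30.6.
P_{Largo} = 214 − 2·30.6 − 30.6 = 122.2.
Profit = (122.2 − 61)·30.6 = 1872.72.

1872.72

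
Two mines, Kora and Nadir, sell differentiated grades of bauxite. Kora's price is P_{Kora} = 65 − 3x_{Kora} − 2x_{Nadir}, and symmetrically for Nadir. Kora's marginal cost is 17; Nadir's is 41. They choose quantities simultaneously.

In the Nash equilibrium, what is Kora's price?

Mine Kora's profit: π = x_{Kora}(65 − 3x_{Kora} − 2x_{Nadir}) − 17x_{Kora}.
∂π/∂x_{Kora} = 48 − 6x_{Kora} − 2x_{Nadir} = 0 ⇒ x_{Kora} = 8 − (1/3)x_{Nadir}.
Similarly x_{Nadir} = 4 − (1/3)x_{Kora}.
Plugging x_{Nadir} into Kora's best response: x_{Kora} = 8 − (1/3)(4 − (1/3)x_{Kora}) ⇒ (8/9)x_{Kora} = 20/3, so x_{Kora} = 7.5.
Then x_{Nadir} = 4 − (1/3)·7.5 = 1.5.
P_{Kora} = 65 − 3·7.5 − 2·1.5 = 39.5.

39.5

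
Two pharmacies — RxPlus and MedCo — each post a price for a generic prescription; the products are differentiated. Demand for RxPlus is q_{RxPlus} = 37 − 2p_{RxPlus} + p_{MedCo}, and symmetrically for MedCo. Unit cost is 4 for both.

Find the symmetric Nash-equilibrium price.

RxPlus's profit: π = (p_{RxPlus} − 4)(37 − 2p_{RxPlus} + p_{MedCo}).
∂π/∂p_{RxPlus} = 45 − 4p_{RxPlus} + p_{MedCo} = 0 ⇒ p_{RxPlus} = 11.25 + 0.25p_{MedCo}.
By symmetry p_{MedCo} = p_{RxPlus}; substituting into the reaction function, 0.75p_{RxPlus} = 11.25 and p_{RxPlus} = 15.

15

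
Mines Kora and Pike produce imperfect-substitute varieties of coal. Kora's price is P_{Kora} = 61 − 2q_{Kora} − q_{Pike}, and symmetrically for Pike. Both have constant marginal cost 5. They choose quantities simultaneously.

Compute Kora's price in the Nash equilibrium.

27.4

Mine Kora's profit: π = q_{Kora}(61 − 2q_{Kora} − q_{Pike}) − 5q_{Kora}.
∂π/∂q_{Kora} = 56 − 4q_{Kora} − q_{Pike} = 0 ⇒ q_{Kora} = 14 − 0.25q_{Pike}.
Setting q_{Kora} = q_{Pike} in the reaction function: q_{Kora} = 14 − 0.25q_{Kora}, so q_{Kora} = 14 / 1.25 = 11.2.
P_{Kora} = 61 − 2·11.2 − 11.2 = 27.4.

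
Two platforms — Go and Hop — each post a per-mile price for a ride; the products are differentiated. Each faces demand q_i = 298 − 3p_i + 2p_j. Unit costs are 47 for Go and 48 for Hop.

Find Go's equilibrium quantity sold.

Go's profit: π = (p_{Go} − 47)(298 − 3p_{Go} + 2p_{Hop}).
∂π/∂p_{Go} = 439 − 6p_{Go} + 2p_{Hop} = 0 ⇒ p_{Go} = 439/6 + (1/3)p_{Hop}.
Similarly p_{Hop} = 221/3 + (1/3)p_{Go}.
Substituting the second reaction function into the first: p_{Go} = 439/6 + (1/3)(221/3 + (1/3)p_{Go}), which gives (8/9)p_{Go} = 1759/18 ⇒ p_{Go} = 109.9375.
Then p_{Hop} = 221/3 + (1/3)·109.9375 = 110.3125.
q_{Go} = 298 − 3·109.9375 + 2·110.3125 = 188.8125.

188.8125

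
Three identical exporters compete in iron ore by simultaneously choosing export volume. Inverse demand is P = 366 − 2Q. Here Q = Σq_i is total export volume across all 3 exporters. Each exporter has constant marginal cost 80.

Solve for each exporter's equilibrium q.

35.75

A representative exporter's profit is π_i = q_i(366 − 2Q) − 80q_i, with Q = q_i + Σ_{j≠i} q_j.
First-order condition: 286 − 4q_i − 2Σ_{j≠i} q_j = 0.
Imposing symmetry (q_j = q for all j) turns Σ_{j≠i} q_j into 2q, so 286 = 8q and q = 35.75.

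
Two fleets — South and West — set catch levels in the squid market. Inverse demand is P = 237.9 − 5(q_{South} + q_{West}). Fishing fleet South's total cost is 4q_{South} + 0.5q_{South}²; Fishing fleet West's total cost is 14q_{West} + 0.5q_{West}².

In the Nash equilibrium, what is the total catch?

28.6125

Fishing fleet South's profit: π = q_{South}(237.9 − 5(q_{South} + q_{West})) − 4q_{South} − 0.5q_{South}².
∂π/∂q_{South} = 233.9 − 11q_{South} − 5q_{West} = 0, so q_{South} = 2339/110 − (5/11)q_{West}.
By the same steps for West: q_{West} = 2239/110 − (5/11)q_{South}.
Plugging q_{West} into South's best response: q_{South} = 2339/110 − (5/11)(2239/110 − (5/11)q_{South}) ⇒ (96/121)q_{South} = 7267/605, so q_{South} = 7267/480.
Then q_{West} = 2239/110 − (5/11)·(7267/480) = 6467/480.
Total catch: 7267/480 + 6467/480 = 28.6125.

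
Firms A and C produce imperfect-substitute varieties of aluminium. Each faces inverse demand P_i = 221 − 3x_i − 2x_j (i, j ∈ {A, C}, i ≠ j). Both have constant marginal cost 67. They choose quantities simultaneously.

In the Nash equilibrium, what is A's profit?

1111.6875

Firm A's profit: π = x_A(221 − 3x_A − 2x_C) − 67x_A.
∂π/∂x_A = 154 − 6x_A − 2x_C = 0 ⇒ x_A = 77/3 − (1/3)x_C.
The game is symmetric, so in equilibrium x_C = x_A: the reaction function gives (4/3)x_A = 77/3, hence x_A = 19.25.
P_A = 221 − 3·19.25 − 2·19.25 = 124.75.
Profit = (124.75 − 67)·19.25 = 1111.6875.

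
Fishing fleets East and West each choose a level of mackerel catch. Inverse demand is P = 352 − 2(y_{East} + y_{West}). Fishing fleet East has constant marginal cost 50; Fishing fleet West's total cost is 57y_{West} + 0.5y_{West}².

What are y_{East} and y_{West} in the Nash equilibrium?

57.5, 36

Fishing fleet East's profit: π = y_{East}(352 − 2(y_{East} + y_{West})) − 50y_{East}.
∂π/∂y_{East} = 302 − 4y_{East} − 2y_{West} = 0, so y_{East} = 75.5 − 0.5y_{West}.
For West: ∂π/∂y_{West} = 295 − 5y_{West} − 2y_{East} = 0 ⇒ y_{West} = 59 − 0.4y_{East}.
Plugging y_{West} into East's best response: y_{East} = 75.5 − 0.5(59 − 0.4y_{East}) ⇒ 0.8y_{East} = 46, so y_{East} = 57.5.
Then y_{West} = 59 − 0.4·57.5 = 36.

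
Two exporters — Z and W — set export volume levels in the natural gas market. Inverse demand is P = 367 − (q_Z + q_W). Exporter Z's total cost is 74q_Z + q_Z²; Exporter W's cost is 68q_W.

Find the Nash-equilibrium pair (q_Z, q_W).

41, 129

Exporter Z's profit: π = q_Z(367 − (q_Z + q_W)) − 74q_Z − q_Z².
∂π/∂q_Z = 293 − 4q_Z − q_W = 0, so q_Z = 73.25 − 0.25q_W.
For W: ∂π/∂q_W = 299 − 2q_W − q_Z = 0 ⇒ q_W = 149.5 − 0.5q_Z.
Solving the two reaction functions simultaneously: (1 − (−0.25)(−0.5))q_Z = 73.25 − 0.25·149.5, so 0.875q_Z = 35.875 and q_Z = 41.
Then q_W = 149.5 − 0.5·41 = 129.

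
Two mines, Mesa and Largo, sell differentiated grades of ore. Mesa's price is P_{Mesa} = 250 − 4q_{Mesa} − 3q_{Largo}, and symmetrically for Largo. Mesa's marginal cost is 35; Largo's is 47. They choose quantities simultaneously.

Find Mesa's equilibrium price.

Mine Mesa's profit: π = q_{Mesa}(250 − 4q_{Mesa} − 3q_{Largo}) − 35q_{Mesa}.
∂π/∂q_{Mesa} = 215 − 8q_{Mesa} − 3q_{Largo} = 0 ⇒ q_{Mesa} = 26.875 − 0.375q_{Largo}.
Similarly q_{Largo} = 25.375 − 0.375q_{Mesa}.
Plugging q_{Largo} into Mesa's best response: q_{Mesa} = 26.875 − 0.375(25.375 − 0.375q_{Mesa}) ⇒ (55/64)q_{Mesa} = 1111/64, so q_{Mesa} = 20.2.
Then q_{Largo} = 25.375 − 0.375·20.2 = 17.8.
P_{Mesa} = 250 − 4·20.2 − 3·17.8 = 115.8.

115.8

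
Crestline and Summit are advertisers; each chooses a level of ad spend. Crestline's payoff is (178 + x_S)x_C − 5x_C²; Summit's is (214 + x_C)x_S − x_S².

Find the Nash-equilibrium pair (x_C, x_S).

Expanding Crestline's payoff: 178x_C + x_Sx_C − 5x_C².
∂π/∂x_C = 178 + x_S − 10x_C = 0, so x_C = 17.8 + 0.1x_S.
Likewise for Summit: x_S = 107 + 0.5x_C.
Substituting the second reaction function into the first: x_C = 17.8 + 0.1(107 + 0.5x_C), which gives 0.95x_C = 28.5 ⇒ x_C = 30.
Then x_S = 107 + 0.5·30 = 122.

30, 122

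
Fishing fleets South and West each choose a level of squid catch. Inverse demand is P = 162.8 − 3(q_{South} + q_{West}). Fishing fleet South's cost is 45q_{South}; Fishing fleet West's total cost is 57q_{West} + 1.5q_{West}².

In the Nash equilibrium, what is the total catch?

Fishing fleet South's profit: π = q_{South}(162.8 − 3(q_{South} + q_{West})) − 45q_{South}.
∂π/∂q_{South} = 117.8 − 6q_{South} − 3q_{West} = 0, so q_{South} = 589/30 − 0.5q_{West}.
For West: ∂π/∂q_{West} = 105.8 − 9q_{West} − 3q_{South} = 0 ⇒ q_{West} = 529/45 − (1/3)q_{South}.
Substituting the second reaction function into the first: q_{South} = 589/30 − 0.5(529/45 − (1/3)q_{South}), which gives (5/6)q_{South} = 619/45 ⇒ q_{South} = 1238/75.
Then q_{West} = 529/45 − (1/3)·(1238/75) = 469/75.
Total catch: 1238/75 + 469/75 = 22.76.

22.76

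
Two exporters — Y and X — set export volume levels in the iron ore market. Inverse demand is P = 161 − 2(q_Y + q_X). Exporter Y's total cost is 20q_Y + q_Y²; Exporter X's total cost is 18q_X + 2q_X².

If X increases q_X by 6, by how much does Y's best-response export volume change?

-2

Exporter Y's profit: π = q_Y(161 − 2(q_Y + q_X)) − 20q_Y − q_Y².
∂π/∂q_Y = 141 − 6q_Y − 2q_X = 0, so q_Y = 23.5 − (1/3)q_X.
The reaction-function slope is −1/3, so a 6-unit rise in q_X moves q_Y by −1/3 × 6 = −2. Y's best response falls — the actions are strategic substitutes.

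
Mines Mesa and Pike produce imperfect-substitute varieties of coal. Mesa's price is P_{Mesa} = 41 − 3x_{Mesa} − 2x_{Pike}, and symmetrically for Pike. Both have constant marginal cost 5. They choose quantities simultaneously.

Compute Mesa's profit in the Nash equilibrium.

60.75

Mine Mesa's profit: π = x_{Mesa}(41 − 3x_{Mesa} − 2x_{Pike}) − 5x_{Mesa}.
∂π/∂x_{Mesa} = 36 − 6x_{Mesa} − 2x_{Pike} = 0 ⇒ x_{Mesa} = 6 − (1/3)x_{Pike}.
The game is symmetric, so in equilibrium x_{Pike} = x_{Mesa}: the reaction function gives (4/3)x_{Mesa} = 6, hence x_{Mesa} = 4.5.
P_{Mesa} = 41 − 3·4.5 − 2·4.5 = 18.5.
Profit = (18.5 − 5)·4.5 = 60.75.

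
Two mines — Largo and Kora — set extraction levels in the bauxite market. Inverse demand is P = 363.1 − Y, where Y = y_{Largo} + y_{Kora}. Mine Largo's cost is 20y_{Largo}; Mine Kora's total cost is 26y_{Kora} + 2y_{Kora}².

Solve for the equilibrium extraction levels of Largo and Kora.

156.5, 30.1

Mine Largo's profit: π = y_{Largo}(363.1 − (y_{Largo} + y_{Kora})) − 20y_{Largo}.
∂π/∂y_{Largo} = 343.1 − 2y_{Largo} − y_{Kora} = 0, so y_{Largo} = 171.55 − 0.5y_{Kora}.
For Kora: ∂π/∂y_{Kora} = 337.1 − 6y_{Kora} − y_{Largo} = 0 ⇒ y_{Kora} = 3371/60 − (1/6)y_{Largo}.
Solving the two reaction functions simultaneously: (1 − (−0.5)(−1/6))y_{Largo} = 171.55 − 0.5·(3371/60), so (11/12)y_{Largo} = 3443/24 and y_{Largo} = 156.5.
Then y_{Kora} = 3371/60 − (1/6)·156.5 = 30.1.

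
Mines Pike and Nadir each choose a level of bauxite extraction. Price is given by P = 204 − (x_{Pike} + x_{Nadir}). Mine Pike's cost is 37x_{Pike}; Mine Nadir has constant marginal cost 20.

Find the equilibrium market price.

Mine Pike's profit: π = x_{Pike}(204 − (x_{Pike} + x_{Nadir})) − 37x_{Pike}.
∂π/∂x_{Pike} = 167 − 2x_{Pike} − x_{Nadir} = 0, so x_{Pike} = 83.5 − 0.5x_{Nadir}.
By the same steps for Nadir: x_{Nadir} = 92 − 0.5x_{Pike}.
Substituting the second reaction function into the first: x_{Pike} = 83.5 − 0.5(92 − 0.5x_{Pike}), which gives 0.75x_{Pike} = 37.5 ⇒ x_{Pike} = 50.
Then x_{Nadir} = 92 − 0.5·50 = 67.
Equilibrium price: P = 204 − 117 = 87.

87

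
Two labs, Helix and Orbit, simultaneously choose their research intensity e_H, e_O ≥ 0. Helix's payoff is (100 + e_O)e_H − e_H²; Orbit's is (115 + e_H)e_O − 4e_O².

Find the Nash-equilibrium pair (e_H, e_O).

61, 22

Expanding Helix's payoff: 100e_H + e_Oe_H − e_H².
∂π/∂e_H = 100 + e_O − 2e_H = 0, so e_H = 50 + 0.5e_O.
Likewise for Orbit: e_O = 14.375 + 0.125e_H.
Plugging e_O into Helix's best response: e_H = 50 + 0.5(14.375 + 0.125e_H) ⇒ 0.9375e_H = 57.1875, so e_H = 61.
Then e_O = 14.375 + 0.125·61 = 22.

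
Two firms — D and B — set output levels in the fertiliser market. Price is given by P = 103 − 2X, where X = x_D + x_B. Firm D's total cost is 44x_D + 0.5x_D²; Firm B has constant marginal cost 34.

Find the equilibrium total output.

Firm D's profit: π = x_D(103 − 2(x_D + x_B)) − 44x_D − 0.5x_D².
∂π/∂x_D = 59 − 5x_D − 2x_B = 0, so x_D = 11.8 − 0.4x_B.
For B: ∂π/∂x_B = 69 − 4x_B − 2x_D = 0 ⇒ x_B = 17.25 − 0.5x_D.
Substituting the second reaction function into the first: x_D = 11.8 − 0.4(17.25 − 0.5x_D), which gives 0.8x_D = 4.9 ⇒ x_D = 6.125.
Then x_B = 17.25 − 0.5·6.125 = 14.1875.
Total output: 6.125 + 14.1875 = 20.3125.

20.3125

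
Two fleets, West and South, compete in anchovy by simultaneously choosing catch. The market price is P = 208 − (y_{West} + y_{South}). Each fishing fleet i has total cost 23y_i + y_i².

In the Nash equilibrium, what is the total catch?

74

Fishing fleet West's profit: π = y_{West}(208 − (y_{West} + y_{South})) − 23y_{West} − y_{West}².
∂π/∂y_{West} = 185 − 4y_{West} − y_{South} = 0, so y_{West} = 46.25 − 0.25y_{South}.
The game is symmetric, so in equilibrium y_{South} = y_{West}: the reaction function gives 1.25y_{West} = 46.25, hence y_{West} = 37.
Total catch: 37 + 37 = 74.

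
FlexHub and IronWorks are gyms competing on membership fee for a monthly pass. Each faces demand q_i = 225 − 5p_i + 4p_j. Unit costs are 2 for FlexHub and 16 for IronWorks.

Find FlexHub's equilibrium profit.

FlexHub's profit: π = (p_{FlexHub} − 2)(225 − 5p_{FlexHub} + 4p_{IronWorks}).
∂π/∂p_{FlexHub} = 235 − 10p_{FlexHub} + 4p_{IronWorks} = 0 ⇒ p_{FlexHub} = 23.5 + 0.4p_{IronWorks}.
Similarly p_{IronWorks} = 30.5 + 0.4p_{FlexHub}.
Substituting the second reaction function into the first: p_{FlexHub} = 23.5 + 0.4(30.5 + 0.4p_{FlexHub}), which gives 0.84p_{FlexHub} = 35.7 ⇒ p_{FlexHub} = 42.5.
Then p_{IronWorks} = 30.5 + 0.4·42.5 = 47.5.
q_{FlexHub} = 225 − 5·42.5 + 4·47.5 = 202.5.
Profit = (42.5 − 2)·202.5 = 8201.25.

8201.25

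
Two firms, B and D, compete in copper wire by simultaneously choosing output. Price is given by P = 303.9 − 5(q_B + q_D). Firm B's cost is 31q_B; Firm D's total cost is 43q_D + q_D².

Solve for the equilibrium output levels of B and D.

20.74, 13.1

Firm B's profit: π = q_B(303.9 − 5(q_B + q_D)) − 31q_B.
∂π/∂q_B = 272.9 − 10q_B − 5q_D = 0, so q_B = 27.29 − 0.5q_D.
For D: ∂π/∂q_D = 260.9 − 12q_D − 5q_B = 0 ⇒ q_D = 2609/120 − (5/12)q_B.
Solving the two reaction functions simultaneously: (1 − (−0.5)(−5/12))q_B = 27.29 − 0.5·(2609/120), so (19/24)q_B = 19703/1200 and q_B = 20.74.
Then q_D = 2609/120 − (5/12)·20.74 = 13.1.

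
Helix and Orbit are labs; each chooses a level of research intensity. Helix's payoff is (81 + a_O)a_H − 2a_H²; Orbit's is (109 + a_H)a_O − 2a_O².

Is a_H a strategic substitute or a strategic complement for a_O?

Expanding Helix's payoff: 81a_H + a_Oa_H − 2a_H².
∂π/∂a_H = 81 + a_O − 4a_H = 0, so a_H = 20.25 + 0.25a_O.
The best-response slope da_H/da_O = 0.25 > 0: the reaction function is upward-sloping, so the choices are strategic complements.

strategic complements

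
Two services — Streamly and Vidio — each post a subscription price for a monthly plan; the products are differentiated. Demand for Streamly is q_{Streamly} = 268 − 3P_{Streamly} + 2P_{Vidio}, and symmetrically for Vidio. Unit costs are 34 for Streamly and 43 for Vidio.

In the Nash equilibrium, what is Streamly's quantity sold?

180.5625

Streamly's profit: π = (P_{Streamly} − 34)(268 − 3P_{Streamly} + 2P_{Vidio}).
∂π/∂P_{Streamly} = 370 − 6P_{Streamly} + 2P_{Vidio} = 0 ⇒ P_{Streamly} = 185/3 + (1/3)P_{Vidio}.
Similarly P_{Vidio} = 397/6 + (1/3)P_{Streamly}.
Substituting the second reaction function into the first: P_{Streamly} = 185/3 + (1/3)(397/6 + (1/3)P_{Streamly}), which gives (8/9)P_{Streamly} = 1507/18 ⇒ P_{Streamly} = 94.1875.
Then P_{Vidio} = 397/6 + (1/3)·94.1875 = 97.5625.
q_{Streamly} = 268 − 3·94.1875 + 2·97.5625 = 180.5625.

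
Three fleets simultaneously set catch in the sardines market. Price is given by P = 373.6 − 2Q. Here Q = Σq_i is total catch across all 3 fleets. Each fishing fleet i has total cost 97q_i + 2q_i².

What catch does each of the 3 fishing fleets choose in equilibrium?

A representative fishing fleet's profit is π_i = q_i(373.6 − 2Q) − 97q_i − 2q_i², with Q = q_i + Σ_{j≠i} q_j.
First-order condition: 276.6 − 8q_i − 2Σ_{j≠i} q_j = 0.
In a symmetric equilibrium every fishing fleet chooses the same q, so Σ_{j≠i} q_j = 2q. The condition becomes 276.6 − 12q = 0, giving q = 276.6/12 = 23.05.

23.05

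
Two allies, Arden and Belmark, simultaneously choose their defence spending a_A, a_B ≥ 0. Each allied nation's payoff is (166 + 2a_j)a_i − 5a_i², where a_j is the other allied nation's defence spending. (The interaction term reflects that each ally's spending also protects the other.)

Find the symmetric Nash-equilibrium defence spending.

Arden's payoff is (166 + 2a_B)a_A − 5a_A².
∂π/∂a_A = 166 + 2a_B − 10a_A = 0, so a_A = 16.6 + 0.2a_B.
By symmetry a_B = a_A; substituting into the reaction function, 0.8a_A = 16.6 and a_A = 20.75.

20.75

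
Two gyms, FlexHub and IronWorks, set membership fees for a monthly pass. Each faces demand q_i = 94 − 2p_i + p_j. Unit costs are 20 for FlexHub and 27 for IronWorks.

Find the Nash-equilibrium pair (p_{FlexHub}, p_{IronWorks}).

FlexHub's profit: π = (p_{FlexHub} − 20)(94 − 2p_{FlexHub} + p_{IronWorks}).
∂π/∂p_{FlexHub} = 134 − 4p_{FlexHub} + p_{IronWorks} = 0 ⇒ p_{FlexHub} = 33.5 + 0.25p_{IronWorks}.
Similarly p_{IronWorks} = 37 + 0.25p_{FlexHub}.
Solving the two reaction functions simultaneously: (1 − (0.25)(0.25))p_{FlexHub} = 33.5 + 0.25·37, so 0.9375p_{FlexHub} = 42.75 and p_{FlexHub} = 45.6.
Then p_{IronWorks} = 37 + 0.25·45.6 = 48.4.

45.6, 48.4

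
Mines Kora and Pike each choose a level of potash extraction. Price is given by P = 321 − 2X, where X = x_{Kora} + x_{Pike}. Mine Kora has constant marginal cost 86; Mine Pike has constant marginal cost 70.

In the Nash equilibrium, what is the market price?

Mine Kora's profit: π = x_{Kora}(321 − 2(x_{Kora} + x_{Pike})) − 86x_{Kora}.
∂π/∂x_{Kora} = 235 − 4x_{Kora} − 2x_{Pike} = 0, so x_{Kora} = 58.75 − 0.5x_{Pike}.
By the same steps for Pike: x_{Pike} = 62.75 − 0.5x_{Kora}.
Solving the two reaction functions simultaneously: (1 − (−0.5)(−0.5))x_{Kora} = 58.75 − 0.5·62.75, so 0.75x_{Kora} = 27.375 and x_{Kora} = 36.5.
Then x_{Pike} = 62.75 − 0.5·36.5 = 44.5.
Equilibrium price: P = 321 − 2·81 = 159.

159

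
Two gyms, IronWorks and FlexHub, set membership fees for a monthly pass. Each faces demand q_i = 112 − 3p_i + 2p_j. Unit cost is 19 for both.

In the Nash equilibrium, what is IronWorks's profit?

1621.6875

IronWorks's profit: π = (p_{IronWorks} − 19)(112 − 3p_{IronWorks} + 2p_{FlexHub}).
∂π/∂p_{IronWorks} = 169 − 6p_{IronWorks} + 2p_{FlexHub} = 0 ⇒ p_{IronWorks} = 169/6 + (1/3)p_{FlexHub}.
Setting p_{IronWorks} = p_{FlexHub} in the reaction function: p_{IronWorks} = 169/6 + (1/3)p_{IronWorks}, so p_{IronWorks} = (169/6) / (2/3) = 42.25.
q_{IronWorks} = 112 − 3·42.25 + 2·42.25 = 69.75.
Profit = (42.25 − 19)·69.75 = 1621.6875.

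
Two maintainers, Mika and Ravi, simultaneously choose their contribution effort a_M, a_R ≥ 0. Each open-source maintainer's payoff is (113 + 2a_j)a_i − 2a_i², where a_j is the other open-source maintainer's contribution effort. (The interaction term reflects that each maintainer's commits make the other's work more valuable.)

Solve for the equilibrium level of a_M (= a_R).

56.5

Mika's payoff is (113 + 2a_R)a_M − 2a_M².
∂π/∂a_M = 113 + 2a_R − 4a_M = 0, so a_M = 28.25 + 0.5a_R.
The game is symmetric, so in equilibrium a_R = a_M: the reaction function gives 0.5a_M = 28.25, hence a_M = 56.5.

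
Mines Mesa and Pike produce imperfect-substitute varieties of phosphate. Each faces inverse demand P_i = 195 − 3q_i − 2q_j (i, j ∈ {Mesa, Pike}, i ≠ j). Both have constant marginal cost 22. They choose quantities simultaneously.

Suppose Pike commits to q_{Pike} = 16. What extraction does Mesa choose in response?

23.5

Mine Mesa's profit: π = q_{Mesa}(195 − 3q_{Mesa} − 2q_{Pike}) − 22q_{Mesa}.
∂π/∂q_{Mesa} = 173 − 6q_{Mesa} − 2q_{Pike} = 0 ⇒ q_{Mesa} = 173/6 − (1/3)q_{Pike}.
At q_{Pike} = 16: q_{Mesa} = 173/6 − (1/3)·16 = 23.5.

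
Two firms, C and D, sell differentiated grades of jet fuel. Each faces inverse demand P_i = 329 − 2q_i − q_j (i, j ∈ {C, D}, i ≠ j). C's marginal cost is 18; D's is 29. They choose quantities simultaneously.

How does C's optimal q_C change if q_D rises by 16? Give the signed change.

-4

Firm C's profit: π = q_C(329 − 2q_C − q_D) − 18q_C.
∂π/∂q_C = 311 − 4q_C − q_D = 0 ⇒ q_C = 77.75 − 0.25q_D.
The reaction-function slope is −0.25, so a 16-unit rise in q_D moves q_C by −0.25 × 16 = −4. C's best response falls — the actions are strategic substitutes.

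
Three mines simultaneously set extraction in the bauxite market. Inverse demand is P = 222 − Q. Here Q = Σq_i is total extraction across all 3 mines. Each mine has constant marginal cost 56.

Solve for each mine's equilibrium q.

41.5

A representative mine's profit is π_i = q_i(222 − Q) − 56q_i, with Q = q_i + Σ_{j≠i} q_j.
First-order condition: 166 − 2q_i − Σ_{j≠i} q_j = 0.
In a symmetric equilibrium every mine chooses the same q, so Σ_{j≠i} q_j = 2q. The condition becomes 166 − 4q = 0, giving q = 166/4 = 41.5.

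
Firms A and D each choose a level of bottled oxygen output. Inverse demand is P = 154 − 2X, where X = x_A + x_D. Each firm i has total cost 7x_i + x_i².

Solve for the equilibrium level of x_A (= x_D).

Firm A's profit: π = x_A(154 − 2(x_A + x_D)) − 7x_A − x_A².
∂π/∂x_A = 147 − 6x_A − 2x_D = 0, so x_A = 24.5 − (1/3)x_D.
The game is symmetric, so in equilibrium x_D = x_A: the reaction function gives (4/3)x_A = 24.5, hence x_A = 18.375.

18.375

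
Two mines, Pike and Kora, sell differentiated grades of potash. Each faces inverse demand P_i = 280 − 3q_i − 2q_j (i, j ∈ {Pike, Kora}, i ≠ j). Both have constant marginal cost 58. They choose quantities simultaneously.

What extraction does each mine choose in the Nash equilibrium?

27.75

Mine Pike's profit: π = q_{Pike}(280 − 3q_{Pike} − 2q_{Kora}) − 58q_{Pike}.
∂π/∂q_{Pike} = 222 − 6q_{Pike} − 2q_{Kora} = 0 ⇒ q_{Pike} = 37 − (1/3)q_{Kora}.
Setting q_{Pike} = q_{Kora} in the reaction function: q_{Pike} = 37 − (1/3)q_{Pike}, so q_{Pike} = 37 / (4/3) = 27.75.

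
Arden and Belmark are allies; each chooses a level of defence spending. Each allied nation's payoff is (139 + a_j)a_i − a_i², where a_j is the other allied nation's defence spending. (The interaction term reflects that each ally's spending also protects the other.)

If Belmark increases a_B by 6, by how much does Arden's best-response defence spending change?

Arden's payoff is (139 + a_B)a_A − a_A².
∂π/∂a_A = 139 + a_B − 2a_A = 0, so a_A = 69.5 + 0.5a_B.
The reaction-function slope is 0.5, so a 6-unit rise in a_B moves a_A by 0.5 × 6 = 3. Arden's best response rises — the actions are strategic complements.

3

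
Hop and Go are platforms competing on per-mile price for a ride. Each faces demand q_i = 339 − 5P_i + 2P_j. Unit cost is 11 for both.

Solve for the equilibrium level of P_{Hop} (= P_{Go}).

Hop's profit: π = (P_{Hop} − 11)(339 − 5P_{Hop} + 2P_{Go}).
∂π/∂P_{Hop} = 394 − 10P_{Hop} + 2P_{Go} = 0 ⇒ P_{Hop} = 39.4 + 0.2P_{Go}.
Setting P_{Hop} = P_{Go} in the reaction function: P_{Hop} = 39.4 + 0.2P_{Hop}, so P_{Hop} = 39.4 / 0.8 = 49.25.

49.25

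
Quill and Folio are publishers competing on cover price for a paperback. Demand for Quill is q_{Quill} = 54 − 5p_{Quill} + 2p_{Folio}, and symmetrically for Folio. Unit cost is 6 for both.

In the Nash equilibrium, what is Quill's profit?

Quill's profit: π = (p_{Quill} − 6)(54 − 5p_{Quill} + 2p_{Folio}).
∂π/∂p_{Quill} = 84 − 10p_{Quill} + 2p_{Folio} = 0 ⇒ p_{Quill} = 8.4 + 0.2p_{Folio}.
The game is symmetric, so in equilibrium p_{Folio} = p_{Quill}: the reaction function gives 0.8p_{Quill} = 8.4, hence p_{Quill} = 10.5.
q_{Quill} = 54 − 5·10.5 + 2·10.5 = 22.5.
Profit = (10.5 − 6)·22.5 = 101.25.

101.25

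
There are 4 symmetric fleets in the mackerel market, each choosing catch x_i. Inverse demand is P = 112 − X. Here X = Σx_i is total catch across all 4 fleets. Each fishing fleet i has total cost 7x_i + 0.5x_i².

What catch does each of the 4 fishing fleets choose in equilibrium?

17.5

A representative fishing fleet's profit is π_i = x_i(112 − X) − 7x_i − 0.5x_i², with X = x_i + Σ_{j≠i} x_j.
First-order condition: 105 − 3x_i − Σ_{j≠i} x_j = 0.
With identical fishing fleets, set every x_j = x: then 105 − 3x − 3x = 0, i.e. x = 105/6 = 17.5.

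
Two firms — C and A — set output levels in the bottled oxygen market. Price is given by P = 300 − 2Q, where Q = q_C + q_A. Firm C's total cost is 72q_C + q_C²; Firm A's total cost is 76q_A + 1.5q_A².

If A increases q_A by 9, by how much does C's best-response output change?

-3

Firm C's profit: π = q_C(300 − 2(q_C + q_A)) − 72q_C − q_C².
∂π/∂q_C = 228 − 6q_C − 2q_A = 0, so q_C = 38 − (1/3)q_A.
The reaction-function slope is −1/3, so a 9-unit rise in q_A moves q_C by −1/3 × 9 = −3. C's best response falls — the actions are strategic substitutes.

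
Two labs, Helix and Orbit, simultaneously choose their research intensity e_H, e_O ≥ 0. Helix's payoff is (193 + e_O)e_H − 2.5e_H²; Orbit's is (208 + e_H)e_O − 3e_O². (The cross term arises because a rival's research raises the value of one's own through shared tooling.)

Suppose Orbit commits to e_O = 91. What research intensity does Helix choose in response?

56.8

Expanding Helix's payoff: 193e_H + e_Oe_H − 2.5e_H².
∂π/∂e_H = 193 + e_O − 5e_H = 0, so e_H = 38.6 + 0.2e_O.
At e_O = 91: e_H = 38.6 + 0.2·91 = 56.8.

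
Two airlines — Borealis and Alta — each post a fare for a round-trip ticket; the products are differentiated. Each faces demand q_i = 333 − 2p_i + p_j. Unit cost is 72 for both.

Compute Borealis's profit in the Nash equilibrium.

15138

Borealis's profit: π = (p_{Borealis} − 72)(333 − 2p_{Borealis} + p_{Alta}).
∂π/∂p_{Borealis} = 477 − 4p_{Borealis} + p_{Alta} = 0 ⇒ p_{Borealis} = 119.25 + 0.25p_{Alta}.
Setting p_{Borealis} = p_{Alta} in the reaction function: p_{Borealis} = 119.25 + 0.25p_{Borealis}, so p_{Borealis} = 119.25 / 0.75 = 159.
q_{Borealis} = 333 − 2·159 + 159 = 174.
Profit = (159 − 72)·174 = 15138.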